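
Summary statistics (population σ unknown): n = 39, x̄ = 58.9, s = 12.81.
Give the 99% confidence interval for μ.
(53.34, 64.46)

t-interval (σ unknown):
df = n - 1 = 38
t* = 2.712 for 99% confidence

Margin of error = t* · s/√n = 2.712 · 12.81/√39 = 5.56

CI: (53.34, 64.46)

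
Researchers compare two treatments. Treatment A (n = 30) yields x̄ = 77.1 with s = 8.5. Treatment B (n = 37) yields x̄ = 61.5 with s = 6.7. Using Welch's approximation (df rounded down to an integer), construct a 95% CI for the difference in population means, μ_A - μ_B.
(11.78, 19.42)

Difference: x̄₁ - x̄₂ = 15.60
SE = √(s₁²/n₁ + s₂²/n₂) = √(8.5²/30 + 6.7²/37) = 1.9030
df = 54.45 → 54 (Welch–Satterthwaite, rounded down)
t* = 2.005

CI: 15.60 ± 2.005 · 1.9030 = 15.60 ± 3.82 = (11.78, 19.42)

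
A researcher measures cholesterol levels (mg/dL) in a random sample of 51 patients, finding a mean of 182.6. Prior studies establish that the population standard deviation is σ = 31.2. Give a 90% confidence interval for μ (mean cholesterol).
(175.41, 189.79)

z-interval (σ known):
z* = 1.645 for 90% confidence

Margin of error = z* · σ/√n = 1.645 · 31.2/√51 = 7.19

CI: (182.6 - 7.19, 182.6 + 7.19) = (175.41, 189.79)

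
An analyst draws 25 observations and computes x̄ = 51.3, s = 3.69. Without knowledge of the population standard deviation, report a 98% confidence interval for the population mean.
(49.46, 53.14)

t-interval (σ unknown):
df = n - 1 = 24
t* = 2.492 for 98% confidence

Margin of error = t* · s/√n = 2.492 · 3.69/√25 = 1.84

CI: (49.46, 53.14)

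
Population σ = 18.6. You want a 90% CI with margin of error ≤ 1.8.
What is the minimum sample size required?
n ≥ 289

For margin E ≤ 1.8:
n ≥ (z* · σ / E)²
n ≥ (1.645 · 18.6 / 1.8)²
n ≥ 288.94

Minimum n = 289 (rounding up)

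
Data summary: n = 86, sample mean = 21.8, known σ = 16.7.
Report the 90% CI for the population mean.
(18.84, 24.76)

z-interval (σ known):
z* = 1.645 for 90% confidence

Margin of error = z* · σ/√n = 1.645 · 16.7/√86 = 2.96

CI: (21.8 - 2.96, 21.8 + 2.96) = (18.84, 24.76)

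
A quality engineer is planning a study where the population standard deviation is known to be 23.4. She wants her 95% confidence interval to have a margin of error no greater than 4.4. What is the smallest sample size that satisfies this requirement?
n ≥ 109

For margin E ≤ 4.4:
n ≥ (z* · σ / E)²
n ≥ (1.960 · 23.4 / 4.4)²
n ≥ 108.65

Minimum n = 109 (rounding up)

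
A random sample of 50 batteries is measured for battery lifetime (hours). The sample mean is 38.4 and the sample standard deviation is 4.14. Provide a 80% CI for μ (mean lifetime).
(37.64, 39.16)

t-interval (σ unknown):
df = n - 1 = 49
t* = 1.299 for 80% confidence

Margin of error = t* · s/√n = 1.299 · 4.14/√50 = 0.76

CI: (37.64, 39.16)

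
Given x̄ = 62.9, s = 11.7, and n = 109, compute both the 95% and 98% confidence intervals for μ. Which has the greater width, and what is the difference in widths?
98% CI is wider by 0.85

df = 108
95% CI: t* = 1.982, (60.68, 65.12), width = 2 · t* · s/√n = 4.44
98% CI: t* = 2.361, (60.25, 65.55), width = 2 · t* · s/√n = 5.29

The 98% CI is wider by 5.29 - 4.44 = 0.85.
Higher confidence requires a wider interval.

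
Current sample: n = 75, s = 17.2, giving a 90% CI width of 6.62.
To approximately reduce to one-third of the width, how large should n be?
n ≈ 675

CI width ∝ 1/√n
To reduce width by factor 3, need √n to grow by 3 → need 3² = 9 times as many samples.

Current: n = 75, width = 6.62
New: n = 675, width ≈ 2.18

Width reduced by factor of 6.62/2.18 = 3.04.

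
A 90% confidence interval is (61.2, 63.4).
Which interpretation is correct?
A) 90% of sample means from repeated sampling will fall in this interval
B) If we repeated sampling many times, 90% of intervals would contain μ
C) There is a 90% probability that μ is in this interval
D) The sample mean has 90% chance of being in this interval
B

A) Wrong — coverage applies to intervals containing μ, not to future x̄ values.
B) Correct — this is the frequentist long-run coverage interpretation.
C) Wrong — μ is fixed; the randomness lives in the interval, not in μ.
D) Wrong — x̄ is observed and sits in the interval by construction.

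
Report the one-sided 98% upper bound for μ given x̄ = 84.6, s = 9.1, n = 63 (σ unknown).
μ ≤ 87.01

Upper bound (one-sided):
t* = 2.098 (one-sided for 98%)
Upper bound = x̄ + t* · s/√n = 84.6 + 2.098 · 9.1/√63 = 87.01

We are 98% confident that μ ≤ 87.01.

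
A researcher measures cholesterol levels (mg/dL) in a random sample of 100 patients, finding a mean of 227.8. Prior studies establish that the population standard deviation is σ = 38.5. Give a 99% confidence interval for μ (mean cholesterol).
(217.88, 237.72)

z-interval (σ known):
z* = 2.576 for 99% confidence

Margin of error = z* · σ/√n = 2.576 · 38.5/√100 = 9.92

CI: (227.8 - 9.92, 227.8 + 9.92) = (217.88, 237.72)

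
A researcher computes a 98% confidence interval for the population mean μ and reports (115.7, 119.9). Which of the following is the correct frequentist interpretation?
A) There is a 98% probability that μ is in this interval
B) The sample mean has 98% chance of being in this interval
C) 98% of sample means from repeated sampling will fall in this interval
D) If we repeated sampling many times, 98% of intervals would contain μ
D

A) Wrong — μ is fixed; the randomness lives in the interval, not in μ.
B) Wrong — x̄ is observed and sits in the interval by construction.
C) Wrong — coverage applies to intervals containing μ, not to future x̄ values.
D) Correct — this is the frequentist long-run coverage interpretation.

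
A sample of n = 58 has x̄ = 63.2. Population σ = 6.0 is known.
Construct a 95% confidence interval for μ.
(61.66, 64.74)

z-interval (σ known):
z* = 1.960 for 95% confidence

Margin of error = z* · σ/√n = 1.960 · 6.0/√58 = 1.54

CI: (63.2 - 1.54, 63.2 + 1.54) = (61.66, 64.74)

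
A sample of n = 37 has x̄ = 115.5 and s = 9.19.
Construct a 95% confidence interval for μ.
(112.44, 118.56)

t-interval (σ unknown):
df = n - 1 = 36
t* = 2.028 for 95% confidence

Margin of error = t* · s/√n = 2.028 · 9.19/√37 = 3.06

CI: (112.44, 118.56)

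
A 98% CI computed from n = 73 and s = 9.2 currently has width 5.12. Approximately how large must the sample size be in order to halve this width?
n ≈ 292

CI width ∝ 1/√n
To reduce width by factor 2, need √n to grow by 2 → need 2² = 4 times as many samples.

Current: n = 73, width = 5.12
New: n = 292, width ≈ 2.52

Width reduced by factor of 5.12/2.52 = 2.03.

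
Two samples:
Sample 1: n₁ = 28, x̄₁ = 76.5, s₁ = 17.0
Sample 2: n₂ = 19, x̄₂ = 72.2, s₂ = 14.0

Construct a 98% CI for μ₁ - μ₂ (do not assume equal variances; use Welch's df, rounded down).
(-6.68, 15.28)

Difference: x̄₁ - x̄₂ = 4.30
SE = √(s₁²/n₁ + s₂²/n₂) = √(17.0²/28 + 14.0²/19) = 4.5428
df = 43.20 → 43 (Welch–Satterthwaite, rounded down)
t* = 2.416

CI: 4.30 ± 2.416 · 4.5428 = 4.30 ± 10.98 = (-6.68, 15.28)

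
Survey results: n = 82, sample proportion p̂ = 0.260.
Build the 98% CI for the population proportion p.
(0.147, 0.373)

Proportion CI:
SE = √(p̂(1-p̂)/n) = √(0.260 · 0.740 / 82) = 0.04844

z* = 2.326
Margin = z* · SE = 2.326 · 0.04844 = 0.1127

CI: 0.260 ± 0.1127 = (0.147, 0.373)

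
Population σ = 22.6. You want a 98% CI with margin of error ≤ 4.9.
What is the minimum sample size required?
n ≥ 116

For margin E ≤ 4.9:
n ≥ (z* · σ / E)²
n ≥ (2.326 · 22.6 / 4.9)²
n ≥ 115.09

Minimum n = 116 (rounding up)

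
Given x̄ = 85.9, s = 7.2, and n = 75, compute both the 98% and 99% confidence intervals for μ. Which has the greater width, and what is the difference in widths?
99% CI is wider by 0.45

df = 74
98% CI: t* = 2.378, (83.92, 87.88), width = 2 · t* · s/√n = 3.95
99% CI: t* = 2.644, (83.70, 88.10), width = 2 · t* · s/√n = 4.40

The 99% CI is wider by 4.40 - 3.95 = 0.45.
Higher confidence requires a wider interval.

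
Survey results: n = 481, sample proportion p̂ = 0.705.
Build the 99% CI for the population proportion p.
(0.651, 0.759)

Proportion CI:
SE = √(p̂(1-p̂)/n) = √(0.705 · 0.295 / 481) = 0.02079

z* = 2.576
Margin = z* · SE = 2.576 · 0.02079 = 0.0536

CI: 0.705 ± 0.0536 = (0.651, 0.759)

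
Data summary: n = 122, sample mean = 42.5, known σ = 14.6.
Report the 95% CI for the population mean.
(39.91, 45.09)

z-interval (σ known):
z* = 1.960 for 95% confidence

Margin of error = z* · σ/√n = 1.960 · 14.6/√122 = 2.59

CI: (42.5 - 2.59, 42.5 + 2.59) = (39.91, 45.09)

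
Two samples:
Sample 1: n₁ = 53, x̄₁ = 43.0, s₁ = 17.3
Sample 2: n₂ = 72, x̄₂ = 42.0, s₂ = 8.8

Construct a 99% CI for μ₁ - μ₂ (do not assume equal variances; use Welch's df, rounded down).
(-5.86, 7.86)

Difference: x̄₁ - x̄₂ = 1.00
SE = √(s₁²/n₁ + s₂²/n₂) = √(17.3²/53 + 8.8²/72) = 2.5928
df = 71.79 → 71 (Welch–Satterthwaite, rounded down)
t* = 2.647

CI: 1.00 ± 2.647 · 2.5928 = 1.00 ± 6.86 = (-5.86, 7.86)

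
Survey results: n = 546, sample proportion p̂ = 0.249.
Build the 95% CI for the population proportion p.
(0.213, 0.285)

Proportion CI:
SE = √(p̂(1-p̂)/n) = √(0.249 · 0.751 / 546) = 0.01851

z* = 1.960
Margin = z* · SE = 1.960 · 0.01851 = 0.0363

CI: 0.249 ± 0.0363 = (0.213, 0.285)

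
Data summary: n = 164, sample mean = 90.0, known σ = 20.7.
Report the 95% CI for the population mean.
(86.83, 93.17)

z-interval (σ known):
z* = 1.960 for 95% confidence

Margin of error = z* · σ/√n = 1.960 · 20.7/√164 = 3.17

CI: (90.0 - 3.17, 90.0 + 3.17) = (86.83, 93.17)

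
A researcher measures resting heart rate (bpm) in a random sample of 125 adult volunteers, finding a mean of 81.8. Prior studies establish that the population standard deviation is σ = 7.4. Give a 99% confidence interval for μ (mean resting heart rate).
(80.10, 83.50)

z-interval (σ known):
z* = 2.576 for 99% confidence

Margin of error = z* · σ/√n = 2.576 · 7.4/√125 = 1.70

CI: (81.8 - 1.70, 81.8 + 1.70) = (80.10, 83.50)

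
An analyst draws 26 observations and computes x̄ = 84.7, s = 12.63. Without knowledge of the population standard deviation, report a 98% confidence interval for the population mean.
(78.54, 90.86)

t-interval (σ unknown):
df = n - 1 = 25
t* = 2.485 for 98% confidence

Margin of error = t* · s/√n = 2.485 · 12.63/√26 = 6.16

CI: (78.54, 90.86)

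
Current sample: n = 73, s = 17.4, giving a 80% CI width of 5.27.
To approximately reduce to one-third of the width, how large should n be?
n ≈ 657

CI width ∝ 1/√n
To reduce width by factor 3, need √n to grow by 3 → need 3² = 9 times as many samples.

Current: n = 73, width = 5.27
New: n = 657, width ≈ 1.74

Width reduced by factor of 5.27/1.74 = 3.03.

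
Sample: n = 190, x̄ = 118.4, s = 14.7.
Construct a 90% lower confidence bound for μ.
μ ≥ 117.03

Lower bound (one-sided):
t* = 1.286 (one-sided for 90%)
Lower bound = x̄ - t* · s/√n = 118.4 - 1.286 · 14.7/√190 = 117.03

We are 90% confident that μ ≥ 117.03.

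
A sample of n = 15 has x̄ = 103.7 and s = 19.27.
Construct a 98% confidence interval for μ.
(90.64, 116.76)

t-interval (σ unknown):
df = n - 1 = 14
t* = 2.624 for 98% confidence

Margin of error = t* · s/√n = 2.624 · 19.27/√15 = 13.06

CI: (90.64, 116.76)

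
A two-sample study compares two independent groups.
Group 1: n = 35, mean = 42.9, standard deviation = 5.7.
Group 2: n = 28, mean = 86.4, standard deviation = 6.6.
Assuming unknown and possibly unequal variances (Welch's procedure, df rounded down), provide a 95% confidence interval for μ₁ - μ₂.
(-46.66, -40.34)

Difference: x̄₁ - x̄₂ = -43.50
SE = √(s₁²/n₁ + s₂²/n₂) = √(5.7²/35 + 6.6²/28) = 1.5761
df = 53.66 → 53 (Welch–Satterthwaite, rounded down)
t* = 2.006

CI: -43.50 ± 2.006 · 1.5761 = -43.50 ± 3.16 = (-46.66, -40.34)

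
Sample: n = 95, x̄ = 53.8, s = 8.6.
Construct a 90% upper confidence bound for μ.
μ ≤ 54.94

Upper bound (one-sided):
t* = 1.291 (one-sided for 90%)
Upper bound = x̄ + t* · s/√n = 53.8 + 1.291 · 8.6/√95 = 54.94

We are 90% confident that μ ≤ 54.94.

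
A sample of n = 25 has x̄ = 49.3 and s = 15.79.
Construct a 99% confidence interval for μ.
(40.47, 58.13)

t-interval (σ unknown):
df = n - 1 = 24
t* = 2.797 for 99% confidence

Margin of error = t* · s/√n = 2.797 · 15.79/√25 = 8.83

CI: (40.47, 58.13)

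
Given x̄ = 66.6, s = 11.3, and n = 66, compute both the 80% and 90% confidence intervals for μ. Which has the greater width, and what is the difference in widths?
90% CI is wider by 1.04

df = 65
80% CI: t* = 1.295, (64.80, 68.40), width = 2 · t* · s/√n = 3.60
90% CI: t* = 1.669, (64.28, 68.92), width = 2 · t* · s/√n = 4.64

The 90% CI is wider by 4.64 - 3.60 = 1.04.
Higher confidence requires a wider interval.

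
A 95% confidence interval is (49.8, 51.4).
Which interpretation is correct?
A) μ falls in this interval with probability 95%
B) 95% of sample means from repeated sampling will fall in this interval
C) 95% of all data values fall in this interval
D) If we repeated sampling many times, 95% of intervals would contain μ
D

A) Wrong — μ is fixed; the randomness lives in the interval, not in μ.
B) Wrong — coverage applies to intervals containing μ, not to future x̄ values.
C) Wrong — a CI is about the parameter μ, not individual data values.
D) Correct — this is the frequentist long-run coverage interpretation.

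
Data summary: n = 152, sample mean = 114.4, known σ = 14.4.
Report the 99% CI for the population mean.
(111.39, 117.41)

z-interval (σ known):
z* = 2.576 for 99% confidence

Margin of error = z* · σ/√n = 2.576 · 14.4/√152 = 3.01

CI: (114.4 - 3.01, 114.4 + 3.01) = (111.39, 117.41)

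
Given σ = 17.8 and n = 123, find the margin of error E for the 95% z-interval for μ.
Margin of error = 3.15

Margin of error = z* · σ/√n
= 1.960 · 17.8/√123
= 1.960 · 17.8/11.0905
= 3.15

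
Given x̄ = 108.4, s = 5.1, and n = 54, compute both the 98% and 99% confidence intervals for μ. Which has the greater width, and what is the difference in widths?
99% CI is wider by 0.38

df = 53
98% CI: t* = 2.399, (106.74, 110.06), width = 2 · t* · s/√n = 3.33
99% CI: t* = 2.672, (106.55, 110.25), width = 2 · t* · s/√n = 3.71

The 99% CI is wider by 3.71 - 3.33 = 0.38.
Higher confidence requires a wider interval.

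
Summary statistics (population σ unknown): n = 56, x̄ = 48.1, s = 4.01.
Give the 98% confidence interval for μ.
(46.82, 49.38)

t-interval (σ unknown):
df = n - 1 = 55
t* = 2.396 for 98% confidence

Margin of error = t* · s/√n = 2.396 · 4.01/√56 = 1.28

CI: (46.82, 49.38)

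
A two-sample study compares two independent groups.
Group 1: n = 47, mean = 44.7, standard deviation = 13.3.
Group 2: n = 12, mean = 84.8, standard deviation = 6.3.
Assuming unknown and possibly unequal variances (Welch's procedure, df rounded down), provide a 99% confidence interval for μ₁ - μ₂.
(-47.31, -32.89)

Difference: x̄₁ - x̄₂ = -40.10
SE = √(s₁²/n₁ + s₂²/n₂) = √(13.3²/47 + 6.3²/12) = 2.6592
df = 38.39 → 38 (Welch–Satterthwaite, rounded down)
t* = 2.712

CI: -40.10 ± 2.712 · 2.6592 = -40.10 ± 7.21 = (-47.31, -32.89)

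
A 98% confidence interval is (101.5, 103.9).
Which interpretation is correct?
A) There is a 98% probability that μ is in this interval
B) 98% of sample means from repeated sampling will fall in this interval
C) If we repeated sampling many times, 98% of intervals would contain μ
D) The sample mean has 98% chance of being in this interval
C

A) Wrong — μ is fixed; the randomness lives in the interval, not in μ.
B) Wrong — coverage applies to intervals containing μ, not to future x̄ values.
C) Correct — this is the frequentist long-run coverage interpretation.
D) Wrong — x̄ is observed and sits in the interval by construction.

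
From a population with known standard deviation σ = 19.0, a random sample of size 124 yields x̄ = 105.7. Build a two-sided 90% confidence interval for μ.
(102.89, 108.51)

z-interval (σ known):
z* = 1.645 for 90% confidence

Margin of error = z* · σ/√n = 1.645 · 19.0/√124 = 2.81

CI: (105.7 - 2.81, 105.7 + 2.81) = (102.89, 108.51)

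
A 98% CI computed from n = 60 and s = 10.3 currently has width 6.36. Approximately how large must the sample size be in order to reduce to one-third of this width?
n ≈ 540

CI width ∝ 1/√n
To reduce width by factor 3, need √n to grow by 3 → need 3² = 9 times as many samples.

Current: n = 60, width = 6.36
New: n = 540, width ≈ 2.07

Width reduced by factor of 6.36/2.07 = 3.07.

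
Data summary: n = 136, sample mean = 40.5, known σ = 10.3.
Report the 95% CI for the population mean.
(38.77, 42.23)

z-interval (σ known):
z* = 1.960 for 95% confidence

Margin of error = z* · σ/√n = 1.960 · 10.3/√136 = 1.73

CI: (40.5 - 1.73, 40.5 + 1.73) = (38.77, 42.23)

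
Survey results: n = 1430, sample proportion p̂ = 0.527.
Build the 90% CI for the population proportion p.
(0.505, 0.549)

Proportion CI:
SE = √(p̂(1-p̂)/n) = √(0.527 · 0.473 / 1430) = 0.01320

z* = 1.645
Margin = z* · SE = 1.645 · 0.01320 = 0.0217

CI: 0.527 ± 0.0217 = (0.505, 0.549)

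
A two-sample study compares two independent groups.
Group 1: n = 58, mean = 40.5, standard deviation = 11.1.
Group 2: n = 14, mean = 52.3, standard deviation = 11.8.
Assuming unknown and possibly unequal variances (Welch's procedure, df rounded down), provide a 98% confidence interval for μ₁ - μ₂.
(-20.67, -2.93)

Difference: x̄₁ - x̄₂ = -11.80
SE = √(s₁²/n₁ + s₂²/n₂) = √(11.1²/58 + 11.8²/14) = 3.4742
df = 18.95 → 18 (Welch–Satterthwaite, rounded down)
t* = 2.552

CI: -11.80 ± 2.552 · 3.4742 = -11.80 ± 8.87 = (-20.67, -2.93)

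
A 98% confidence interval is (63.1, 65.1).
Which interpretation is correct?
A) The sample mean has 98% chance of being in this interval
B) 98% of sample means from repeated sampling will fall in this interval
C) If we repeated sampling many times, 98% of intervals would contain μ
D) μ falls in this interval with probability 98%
C

A) Wrong — x̄ is observed and sits in the interval by construction.
B) Wrong — coverage applies to intervals containing μ, not to future x̄ values.
C) Correct — this is the frequentist long-run coverage interpretation.
D) Wrong — μ is fixed; the randomness lives in the interval, not in μ.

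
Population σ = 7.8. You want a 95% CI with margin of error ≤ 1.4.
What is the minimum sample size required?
n ≥ 120

For margin E ≤ 1.4:
n ≥ (z* · σ / E)²
n ≥ (1.960 · 7.8 / 1.4)²
n ≥ 119.25

Minimum n = 120 (rounding up)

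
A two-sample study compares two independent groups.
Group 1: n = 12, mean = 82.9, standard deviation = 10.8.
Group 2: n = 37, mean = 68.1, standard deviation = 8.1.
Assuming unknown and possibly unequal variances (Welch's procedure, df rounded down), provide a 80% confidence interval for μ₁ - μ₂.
(10.25, 19.35)

Difference: x̄₁ - x̄₂ = 14.80
SE = √(s₁²/n₁ + s₂²/n₂) = √(10.8²/12 + 8.1²/37) = 3.3902
df = 15.22 → 15 (Welch–Satterthwaite, rounded down)
t* = 1.341

CI: 14.80 ± 1.341 · 3.3902 = 14.80 ± 4.55 = (10.25, 19.35)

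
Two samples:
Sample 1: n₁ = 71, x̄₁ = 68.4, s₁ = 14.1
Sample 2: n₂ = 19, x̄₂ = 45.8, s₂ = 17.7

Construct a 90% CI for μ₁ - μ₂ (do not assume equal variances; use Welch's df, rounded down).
(15.09, 30.11)

Difference: x̄₁ - x̄₂ = 22.60
SE = √(s₁²/n₁ + s₂²/n₂) = √(14.1²/71 + 17.7²/19) = 4.3919
df = 24.45 → 24 (Welch–Satterthwaite, rounded down)
t* = 1.711

CI: 22.60 ± 1.711 · 4.3919 = 22.60 ± 7.51 = (15.09, 30.11)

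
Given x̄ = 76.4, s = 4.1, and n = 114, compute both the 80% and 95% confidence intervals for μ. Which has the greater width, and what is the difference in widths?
95% CI is wider by 0.53

df = 113
80% CI: t* = 1.289, (75.91, 76.89), width = 2 · t* · s/√n = 0.99
95% CI: t* = 1.981, (75.64, 77.16), width = 2 · t* · s/√n = 1.52

The 95% CI is wider by 1.52 - 0.99 = 0.53.
Higher confidence requires a wider interval.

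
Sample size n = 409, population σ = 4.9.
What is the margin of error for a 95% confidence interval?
Margin of error = 0.47

Margin of error = z* · σ/√n
= 1.960 · 4.9/√409
= 1.960 · 4.9/20.2237
= 0.47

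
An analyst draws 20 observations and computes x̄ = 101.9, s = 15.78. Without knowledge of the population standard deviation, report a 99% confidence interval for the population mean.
(91.80, 112.00)

t-interval (σ unknown):
df = n - 1 = 19
t* = 2.861 for 99% confidence

Margin of error = t* · s/√n = 2.861 · 15.78/√20 = 10.10

CI: (91.80, 112.00)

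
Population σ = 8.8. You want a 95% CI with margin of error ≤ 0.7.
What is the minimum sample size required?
n ≥ 608

For margin E ≤ 0.7:
n ≥ (z* · σ / E)²
n ≥ (1.960 · 8.8 / 0.7)²
n ≥ 607.13

Minimum n = 608 (rounding up)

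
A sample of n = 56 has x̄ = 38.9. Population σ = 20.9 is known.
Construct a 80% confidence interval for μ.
(35.32, 42.48)

z-interval (σ known):
z* = 1.282 for 80% confidence

Margin of error = z* · σ/√n = 1.282 · 20.9/√56 = 3.58

CI: (38.9 - 3.58, 38.9 + 3.58) = (35.32, 42.48)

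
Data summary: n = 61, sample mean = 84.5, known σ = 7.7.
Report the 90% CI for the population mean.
(82.88, 86.12)

z-interval (σ known):
z* = 1.645 for 90% confidence

Margin of error = z* · σ/√n = 1.645 · 7.7/√61 = 1.62

CI: (84.5 - 1.62, 84.5 + 1.62) = (82.88, 86.12)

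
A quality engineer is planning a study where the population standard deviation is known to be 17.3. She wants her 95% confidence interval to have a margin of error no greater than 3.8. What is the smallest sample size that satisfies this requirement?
n ≥ 80

For margin E ≤ 3.8:
n ≥ (z* · σ / E)²
n ≥ (1.960 · 17.3 / 3.8)²
n ≥ 79.62

Minimum n = 80 (rounding up)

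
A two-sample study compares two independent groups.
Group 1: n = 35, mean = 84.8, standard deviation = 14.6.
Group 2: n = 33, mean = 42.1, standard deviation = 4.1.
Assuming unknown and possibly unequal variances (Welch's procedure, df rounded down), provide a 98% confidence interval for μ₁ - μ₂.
(36.47, 48.93)

Difference: x̄₁ - x̄₂ = 42.70
SE = √(s₁²/n₁ + s₂²/n₂) = √(14.6²/35 + 4.1²/33) = 2.5690
df = 39.63 → 39 (Welch–Satterthwaite, rounded down)
t* = 2.426

CI: 42.70 ± 2.426 · 2.5690 = 42.70 ± 6.23 = (36.47, 48.93)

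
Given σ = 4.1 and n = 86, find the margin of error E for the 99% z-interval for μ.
Margin of error = 1.14

Margin of error = z* · σ/√n
= 2.576 · 4.1/√86
= 2.576 · 4.1/9.2736
= 1.14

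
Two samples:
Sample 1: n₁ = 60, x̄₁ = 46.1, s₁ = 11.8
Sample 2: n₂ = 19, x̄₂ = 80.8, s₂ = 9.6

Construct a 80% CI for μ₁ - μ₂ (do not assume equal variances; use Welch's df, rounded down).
(-38.20, -31.20)

Difference: x̄₁ - x̄₂ = -34.70
SE = √(s₁²/n₁ + s₂²/n₂) = √(11.8²/60 + 9.6²/19) = 2.6779
df = 36.78 → 36 (Welch–Satterthwaite, rounded down)
t* = 1.306

CI: -34.70 ± 1.306 · 2.6779 = -34.70 ± 3.50 = (-38.20, -31.20)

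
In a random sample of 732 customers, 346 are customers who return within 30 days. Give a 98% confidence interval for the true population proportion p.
(0.430, 0.516)

Proportion CI:
p̂ = 346/732 = 0.47268
SE = √(p̂(1-p̂)/n) = √(0.47268 · 0.52732 / 732) = 0.01845

z* = 2.326
Margin = z* · SE = 2.326 · 0.01845 = 0.0429

CI: 0.47268 ± 0.0429 = (0.430, 0.516)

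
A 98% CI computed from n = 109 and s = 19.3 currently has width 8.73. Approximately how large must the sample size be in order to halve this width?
n ≈ 436

CI width ∝ 1/√n
To reduce width by factor 2, need √n to grow by 2 → need 2² = 4 times as many samples.

Current: n = 109, width = 8.73
New: n = 436, width ≈ 4.32

Width reduced by factor of 8.73/4.32 = 2.02.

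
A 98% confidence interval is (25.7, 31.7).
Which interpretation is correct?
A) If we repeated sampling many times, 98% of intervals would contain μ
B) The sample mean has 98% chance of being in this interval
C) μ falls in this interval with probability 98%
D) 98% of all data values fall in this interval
A

A) Correct — this is the frequentist long-run coverage interpretation.
B) Wrong — x̄ is observed and sits in the interval by construction.
C) Wrong — μ is fixed; the randomness lives in the interval, not in μ.
D) Wrong — a CI is about the parameter μ, not individual data values.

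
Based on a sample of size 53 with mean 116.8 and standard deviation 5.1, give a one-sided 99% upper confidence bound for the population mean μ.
μ ≤ 118.48

Upper bound (one-sided):
t* = 2.400 (one-sided for 99%)
Upper bound = x̄ + t* · s/√n = 116.8 + 2.400 · 5.1/√53 = 118.48

We are 99% confident that μ ≤ 118.48.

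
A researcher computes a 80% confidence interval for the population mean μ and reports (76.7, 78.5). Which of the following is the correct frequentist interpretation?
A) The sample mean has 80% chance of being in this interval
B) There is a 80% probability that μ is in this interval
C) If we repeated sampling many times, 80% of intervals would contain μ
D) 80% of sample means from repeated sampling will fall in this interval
C

A) Wrong — x̄ is observed and sits in the interval by construction.
B) Wrong — μ is fixed; the randomness lives in the interval, not in μ.
C) Correct — this is the frequentist long-run coverage interpretation.
D) Wrong — coverage applies to intervals containing μ, not to future x̄ values.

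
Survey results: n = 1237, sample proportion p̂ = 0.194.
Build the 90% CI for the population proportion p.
(0.176, 0.212)

Proportion CI:
SE = √(p̂(1-p̂)/n) = √(0.194 · 0.806 / 1237) = 0.01124

z* = 1.645
Margin = z* · SE = 1.645 · 0.01124 = 0.0185

CI: 0.194 ± 0.0185 = (0.176, 0.212)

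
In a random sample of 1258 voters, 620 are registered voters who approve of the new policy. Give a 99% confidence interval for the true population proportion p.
(0.457, 0.529)

Proportion CI:
p̂ = 620/1258 = 0.49285
SE = √(p̂(1-p̂)/n) = √(0.49285 · 0.50715 / 1258) = 0.01410

z* = 2.576
Margin = z* · SE = 2.576 · 0.01410 = 0.0363

CI: 0.49285 ± 0.0363 = (0.457, 0.529)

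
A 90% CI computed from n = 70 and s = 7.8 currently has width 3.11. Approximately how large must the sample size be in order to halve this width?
n ≈ 280

CI width ∝ 1/√n
To reduce width by factor 2, need √n to grow by 2 → need 2² = 4 times as many samples.

Current: n = 70, width = 3.11
New: n = 280, width ≈ 1.54

Width reduced by factor of 3.11/1.54 = 2.02.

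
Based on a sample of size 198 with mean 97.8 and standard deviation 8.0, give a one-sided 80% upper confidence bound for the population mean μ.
μ ≤ 98.28

Upper bound (one-sided):
t* = 0.843 (one-sided for 80%)
Upper bound = x̄ + t* · s/√n = 97.8 + 0.843 · 8.0/√198 = 98.28

We are 80% confident that μ ≤ 98.28.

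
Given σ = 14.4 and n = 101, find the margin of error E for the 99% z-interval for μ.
Margin of error = 3.69

Margin of error = z* · σ/√n
= 2.576 · 14.4/√101
= 2.576 · 14.4/10.0499
= 3.69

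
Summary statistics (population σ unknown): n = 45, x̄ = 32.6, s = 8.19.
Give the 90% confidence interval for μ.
(30.55, 34.65)

t-interval (σ unknown):
df = n - 1 = 44
t* = 1.680 for 90% confidence

Margin of error = t* · s/√n = 1.680 · 8.19/√45 = 2.05

CI: (30.55, 34.65)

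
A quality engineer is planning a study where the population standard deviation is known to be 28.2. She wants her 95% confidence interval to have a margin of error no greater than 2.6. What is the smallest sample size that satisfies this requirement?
n ≥ 452

For margin E ≤ 2.6:
n ≥ (z* · σ / E)²
n ≥ (1.960 · 28.2 / 2.6)²
n ≥ 451.92

Minimum n = 452 (rounding up)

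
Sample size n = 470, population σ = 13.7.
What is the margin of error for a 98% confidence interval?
Margin of error = 1.47

Margin of error = z* · σ/√n
= 2.326 · 13.7/√470
= 2.326 · 13.7/21.6795
= 1.47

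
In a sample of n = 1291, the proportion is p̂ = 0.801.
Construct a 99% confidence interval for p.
(0.772, 0.830)

Proportion CI:
SE = √(p̂(1-p̂)/n) = √(0.801 · 0.199 / 1291) = 0.01111

z* = 2.576
Margin = z* · SE = 2.576 · 0.01111 = 0.0286

CI: 0.801 ± 0.0286 = (0.772, 0.830)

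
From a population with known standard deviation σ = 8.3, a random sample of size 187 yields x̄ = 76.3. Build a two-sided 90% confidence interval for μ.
(75.30, 77.30)

z-interval (σ known):
z* = 1.645 for 90% confidence

Margin of error = z* · σ/√n = 1.645 · 8.3/√187 = 1.00

CI: (76.3 - 1.00, 76.3 + 1.00) = (75.30, 77.30)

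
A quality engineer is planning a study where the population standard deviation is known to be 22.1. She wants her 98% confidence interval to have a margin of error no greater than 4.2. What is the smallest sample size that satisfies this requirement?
n ≥ 150

For margin E ≤ 4.2:
n ≥ (z* · σ / E)²
n ≥ (2.326 · 22.1 / 4.2)²
n ≥ 149.80

Minimum n = 150 (rounding up)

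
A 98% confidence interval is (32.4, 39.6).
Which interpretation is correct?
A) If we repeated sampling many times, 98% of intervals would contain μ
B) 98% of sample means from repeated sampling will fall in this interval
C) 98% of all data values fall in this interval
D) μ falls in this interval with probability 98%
A

A) Correct — this is the frequentist long-run coverage interpretation.
B) Wrong — coverage applies to intervals containing μ, not to future x̄ values.
C) Wrong — a CI is about the parameter μ, not individual data values.
D) Wrong — μ is fixed; the randomness lives in the interval, not in μ.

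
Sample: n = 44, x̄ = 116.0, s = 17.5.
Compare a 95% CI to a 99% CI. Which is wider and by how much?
99% CI is wider by 3.58

df = 43
95% CI: t* = 2.017, (110.68, 121.32), width = 2 · t* · s/√n = 10.64
99% CI: t* = 2.695, (108.89, 123.11), width = 2 · t* · s/√n = 14.22

The 99% CI is wider by 14.22 - 10.64 = 3.58.
Higher confidence requires a wider interval.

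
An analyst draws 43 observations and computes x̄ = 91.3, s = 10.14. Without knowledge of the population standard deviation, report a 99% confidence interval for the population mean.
(87.13, 95.47)

t-interval (σ unknown):
df = n - 1 = 42
t* = 2.698 for 99% confidence

Margin of error = t* · s/√n = 2.698 · 10.14/√43 = 4.17

CI: (87.13, 95.47)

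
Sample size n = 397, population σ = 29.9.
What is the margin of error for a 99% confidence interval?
Margin of error = 3.87

Margin of error = z* · σ/√n
= 2.576 · 29.9/√397
= 2.576 · 29.9/19.9249
= 3.87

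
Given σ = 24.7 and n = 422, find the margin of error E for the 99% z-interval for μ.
Margin of error = 3.10

Margin of error = z* · σ/√n
= 2.576 · 24.7/√422
= 2.576 · 24.7/20.5426
= 3.10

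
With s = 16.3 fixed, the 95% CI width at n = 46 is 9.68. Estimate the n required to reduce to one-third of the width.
n ≈ 414

CI width ∝ 1/√n
To reduce width by factor 3, need √n to grow by 3 → need 3² = 9 times as many samples.

Current: n = 46, width = 9.68
New: n = 414, width ≈ 3.15

Width reduced by factor of 9.68/3.15 = 3.07.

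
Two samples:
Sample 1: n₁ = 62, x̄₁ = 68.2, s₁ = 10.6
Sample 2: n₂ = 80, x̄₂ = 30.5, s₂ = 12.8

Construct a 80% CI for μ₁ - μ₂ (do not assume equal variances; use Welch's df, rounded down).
(35.17, 40.23)

Difference: x̄₁ - x̄₂ = 37.70
SE = √(s₁²/n₁ + s₂²/n₂) = √(10.6²/62 + 12.8²/80) = 1.9648
df = 139.35 → 139 (Welch–Satterthwaite, rounded down)
t* = 1.288

CI: 37.70 ± 1.288 · 1.9648 = 37.70 ± 2.53 = (35.17, 40.23)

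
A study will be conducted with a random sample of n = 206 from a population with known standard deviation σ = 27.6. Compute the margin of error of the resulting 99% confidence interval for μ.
Margin of error = 4.95

Margin of error = z* · σ/√n
= 2.576 · 27.6/√206
= 2.576 · 27.6/14.3527
= 4.95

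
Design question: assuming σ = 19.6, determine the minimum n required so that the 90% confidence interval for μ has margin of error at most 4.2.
n ≥ 59

For margin E ≤ 4.2:
n ≥ (z* · σ / E)²
n ≥ (1.645 · 19.6 / 4.2)²
n ≥ 58.93

Minimum n = 59 (rounding up)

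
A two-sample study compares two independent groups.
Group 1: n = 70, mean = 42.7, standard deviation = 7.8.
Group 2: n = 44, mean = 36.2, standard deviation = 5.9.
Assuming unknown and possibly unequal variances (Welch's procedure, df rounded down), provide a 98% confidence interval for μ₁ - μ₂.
(3.46, 9.54)

Difference: x̄₁ - x̄₂ = 6.50
SE = √(s₁²/n₁ + s₂²/n₂) = √(7.8²/70 + 5.9²/44) = 1.2885
df = 108.08 → 108 (Welch–Satterthwaite, rounded down)
t* = 2.361

CI: 6.50 ± 2.361 · 1.2885 = 6.50 ± 3.04 = (3.46, 9.54)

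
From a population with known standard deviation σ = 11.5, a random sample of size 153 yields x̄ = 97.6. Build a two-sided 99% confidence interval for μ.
(95.21, 99.99)

z-interval (σ known):
z* = 2.576 for 99% confidence

Margin of error = z* · σ/√n = 2.576 · 11.5/√153 = 2.39

CI: (97.6 - 2.39, 97.6 + 2.39) = (95.21, 99.99)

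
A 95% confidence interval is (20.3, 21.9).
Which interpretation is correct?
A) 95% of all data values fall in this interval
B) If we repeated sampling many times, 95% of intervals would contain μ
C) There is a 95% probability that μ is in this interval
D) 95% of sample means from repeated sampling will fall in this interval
B

A) Wrong — a CI is about the parameter μ, not individual data values.
B) Correct — this is the frequentist long-run coverage interpretation.
C) Wrong — μ is fixed; the randomness lives in the interval, not in μ.
D) Wrong — coverage applies to intervals containing μ, not to future x̄ values.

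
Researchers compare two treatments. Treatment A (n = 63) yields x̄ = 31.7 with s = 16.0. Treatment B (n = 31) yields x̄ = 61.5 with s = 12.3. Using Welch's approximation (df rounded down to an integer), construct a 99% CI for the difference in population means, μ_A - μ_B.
(-37.70, -21.90)

Difference: x̄₁ - x̄₂ = -29.80
SE = √(s₁²/n₁ + s₂²/n₂) = √(16.0²/63 + 12.3²/31) = 2.9906
df = 75.45 → 75 (Welch–Satterthwaite, rounded down)
t* = 2.643

CI: -29.80 ± 2.643 · 2.9906 = -29.80 ± 7.90 = (-37.70, -21.90)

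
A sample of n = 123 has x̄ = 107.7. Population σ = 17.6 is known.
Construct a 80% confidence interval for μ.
(105.67, 109.73)

z-interval (σ known):
z* = 1.282 for 80% confidence

Margin of error = z* · σ/√n = 1.282 · 17.6/√123 = 2.03

CI: (107.7 - 2.03, 107.7 + 2.03) = (105.67, 109.73)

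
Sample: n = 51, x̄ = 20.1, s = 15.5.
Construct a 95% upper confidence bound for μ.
μ ≤ 23.74

Upper bound (one-sided):
t* = 1.676 (one-sided for 95%)
Upper bound = x̄ + t* · s/√n = 20.1 + 1.676 · 15.5/√51 = 23.74

We are 95% confident that μ ≤ 23.74.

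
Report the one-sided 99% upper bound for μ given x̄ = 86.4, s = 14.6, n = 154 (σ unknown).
μ ≤ 89.17

Upper bound (one-sided):
t* = 2.351 (one-sided for 99%)
Upper bound = x̄ + t* · s/√n = 86.4 + 2.351 · 14.6/√154 = 89.17

We are 99% confident that μ ≤ 89.17.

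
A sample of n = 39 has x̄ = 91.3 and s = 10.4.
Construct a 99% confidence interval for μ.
(86.78, 95.82)

t-interval (σ unknown):
df = n - 1 = 38
t* = 2.712 for 99% confidence

Margin of error = t* · s/√n = 2.712 · 10.4/√39 = 4.52

CI: (86.78, 95.82)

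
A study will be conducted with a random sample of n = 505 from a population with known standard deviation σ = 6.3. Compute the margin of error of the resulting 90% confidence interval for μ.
Margin of error = 0.46

Margin of error = z* · σ/√n
= 1.645 · 6.3/√505
= 1.645 · 6.3/22.4722
= 0.46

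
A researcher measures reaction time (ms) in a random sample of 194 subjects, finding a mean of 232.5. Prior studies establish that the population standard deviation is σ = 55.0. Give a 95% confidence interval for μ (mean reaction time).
(224.76, 240.24)

z-interval (σ known):
z* = 1.960 for 95% confidence

Margin of error = z* · σ/√n = 1.960 · 55.0/√194 = 7.74

CI: (232.5 - 7.74, 232.5 + 7.74) = (224.76, 240.24)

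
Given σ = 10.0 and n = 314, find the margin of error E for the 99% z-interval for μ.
Margin of error = 1.45

Margin of error = z* · σ/√n
= 2.576 · 10.0/√314
= 2.576 · 10.0/17.7200
= 1.45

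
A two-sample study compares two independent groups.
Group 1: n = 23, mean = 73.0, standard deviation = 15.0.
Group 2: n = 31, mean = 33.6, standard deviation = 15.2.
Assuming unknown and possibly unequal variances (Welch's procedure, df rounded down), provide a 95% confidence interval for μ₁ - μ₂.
(31.05, 47.75)

Difference: x̄₁ - x̄₂ = 39.40
SE = √(s₁²/n₁ + s₂²/n₂) = √(15.0²/23 + 15.2²/31) = 4.1516
df = 47.90 → 47 (Welch–Satterthwaite, rounded down)
t* = 2.012

CI: 39.40 ± 2.012 · 4.1516 = 39.40 ± 8.35 = (31.05, 47.75)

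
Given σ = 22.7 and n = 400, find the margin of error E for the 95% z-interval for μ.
Margin of error = 2.22

Margin of error = z* · σ/√n
= 1.960 · 22.7/√400
= 1.960 · 22.7/20.0000
= 2.22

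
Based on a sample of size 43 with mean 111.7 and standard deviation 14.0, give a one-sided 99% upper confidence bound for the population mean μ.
μ ≤ 116.86

Upper bound (one-sided):
t* = 2.418 (one-sided for 99%)
Upper bound = x̄ + t* · s/√n = 111.7 + 2.418 · 14.0/√43 = 116.86

We are 99% confident that μ ≤ 116.86.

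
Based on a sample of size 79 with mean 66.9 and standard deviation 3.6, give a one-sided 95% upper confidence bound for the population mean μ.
μ ≤ 67.57

Upper bound (one-sided):
t* = 1.665 (one-sided for 95%)
Upper bound = x̄ + t* · s/√n = 66.9 + 1.665 · 3.6/√79 = 67.57

We are 95% confident that μ ≤ 67.57.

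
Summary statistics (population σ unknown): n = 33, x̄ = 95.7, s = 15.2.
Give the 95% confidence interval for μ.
(90.31, 101.09)

t-interval (σ unknown):
df = n - 1 = 32
t* = 2.037 for 95% confidence

Margin of error = t* · s/√n = 2.037 · 15.2/√33 = 5.39

CI: (90.31, 101.09)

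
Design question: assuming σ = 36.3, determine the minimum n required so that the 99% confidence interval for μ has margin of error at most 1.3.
n ≥ 5174

For margin E ≤ 1.3:
n ≥ (z* · σ / E)²
n ≥ (2.576 · 36.3 / 1.3)²
n ≥ 5173.90

Minimum n = 5174 (rounding up)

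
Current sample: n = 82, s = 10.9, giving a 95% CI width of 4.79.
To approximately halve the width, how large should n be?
n ≈ 328

CI width ∝ 1/√n
To reduce width by factor 2, need √n to grow by 2 → need 2² = 4 times as many samples.

Current: n = 82, width = 4.79
New: n = 328, width ≈ 2.37

Width reduced by factor of 4.79/2.37 = 2.02.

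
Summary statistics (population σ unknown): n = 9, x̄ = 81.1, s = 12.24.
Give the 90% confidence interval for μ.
(73.51, 88.69)

t-interval (σ unknown):
df = n - 1 = 8
t* = 1.860 for 90% confidence

Margin of error = t* · s/√n = 1.860 · 12.24/√9 = 7.59

CI: (73.51, 88.69)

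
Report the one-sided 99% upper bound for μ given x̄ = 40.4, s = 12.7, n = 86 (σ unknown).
μ ≤ 43.65

Upper bound (one-sided):
t* = 2.371 (one-sided for 99%)
Upper bound = x̄ + t* · s/√n = 40.4 + 2.371 · 12.7/√86 = 43.65

We are 99% confident that μ ≤ 43.65.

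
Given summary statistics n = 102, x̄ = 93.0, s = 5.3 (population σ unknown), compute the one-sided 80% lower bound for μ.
μ ≥ 92.56

Lower bound (one-sided):
t* = 0.845 (one-sided for 80%)
Lower bound = x̄ - t* · s/√n = 93.0 - 0.845 · 5.3/√102 = 92.56

We are 80% confident that μ ≥ 92.56.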